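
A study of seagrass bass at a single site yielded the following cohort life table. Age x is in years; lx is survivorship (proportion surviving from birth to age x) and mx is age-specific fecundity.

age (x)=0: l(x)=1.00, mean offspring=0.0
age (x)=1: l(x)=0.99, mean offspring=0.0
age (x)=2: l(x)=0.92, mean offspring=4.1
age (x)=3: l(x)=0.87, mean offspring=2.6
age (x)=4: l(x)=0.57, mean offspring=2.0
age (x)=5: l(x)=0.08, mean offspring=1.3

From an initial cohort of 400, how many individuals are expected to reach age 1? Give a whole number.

396

Expected survivors = N0 · l_1 = 400 × 0.99 = 396 → 396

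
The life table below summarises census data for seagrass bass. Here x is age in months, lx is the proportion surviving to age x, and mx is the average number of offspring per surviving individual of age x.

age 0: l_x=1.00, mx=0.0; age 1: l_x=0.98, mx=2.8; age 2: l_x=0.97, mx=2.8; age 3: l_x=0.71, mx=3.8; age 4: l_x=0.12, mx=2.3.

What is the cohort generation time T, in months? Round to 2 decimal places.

lx·mx: 0, 2.744, 2.716, 2.698, 0.276 → R0 = 8.434
x·lx·mx: 0, 2.744, 5.432, 8.094, 1.104 → Σ = 17.374
T = 17.374 / 8.434 = 2.059995… → 2.06

2.06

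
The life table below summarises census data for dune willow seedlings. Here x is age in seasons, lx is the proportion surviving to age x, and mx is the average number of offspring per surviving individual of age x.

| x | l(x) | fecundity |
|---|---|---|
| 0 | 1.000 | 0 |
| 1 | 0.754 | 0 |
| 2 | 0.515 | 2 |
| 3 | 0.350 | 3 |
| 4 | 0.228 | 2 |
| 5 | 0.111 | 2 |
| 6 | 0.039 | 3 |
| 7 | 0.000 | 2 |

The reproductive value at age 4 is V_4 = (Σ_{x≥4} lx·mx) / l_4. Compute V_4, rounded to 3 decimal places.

lx·mx for x ≥ 4: 0.456, 0.222, 0.117, 0 → sum = 0.795
V_4 = 0.795 / l_4 = 0.795 / 0.228 = 3.486842… → 3.487

3.487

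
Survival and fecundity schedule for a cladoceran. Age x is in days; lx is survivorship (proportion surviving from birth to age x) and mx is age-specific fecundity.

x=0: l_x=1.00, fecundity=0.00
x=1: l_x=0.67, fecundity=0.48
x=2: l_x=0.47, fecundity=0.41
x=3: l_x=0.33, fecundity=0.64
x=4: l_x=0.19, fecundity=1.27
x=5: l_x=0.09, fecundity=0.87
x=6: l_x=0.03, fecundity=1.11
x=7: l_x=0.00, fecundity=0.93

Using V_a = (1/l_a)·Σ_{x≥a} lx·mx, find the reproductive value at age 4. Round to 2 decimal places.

lx·mx for x ≥ 4: 0.2413, 0.0783, 0.0333, 0 → sum = 0.3529
V_4 = 0.3529 / l_4 = 0.3529 / 0.19 = 1.857368… → 1.86

1.86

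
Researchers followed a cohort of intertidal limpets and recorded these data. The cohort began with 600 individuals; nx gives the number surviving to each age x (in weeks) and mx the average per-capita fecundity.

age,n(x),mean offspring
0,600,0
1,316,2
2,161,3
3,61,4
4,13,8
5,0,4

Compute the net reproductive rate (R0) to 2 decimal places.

lx = nx/n0 = nx/600: 1, 0.52667…, 0.26833…, 0.10167…, 0.02167…, 0
lx·mx by age: 0, 1.053333…, 0.805…, 0.406667…, 0.173333…, 0
R0 = Σ lx·mx = 2.438333… → 2.44

2.44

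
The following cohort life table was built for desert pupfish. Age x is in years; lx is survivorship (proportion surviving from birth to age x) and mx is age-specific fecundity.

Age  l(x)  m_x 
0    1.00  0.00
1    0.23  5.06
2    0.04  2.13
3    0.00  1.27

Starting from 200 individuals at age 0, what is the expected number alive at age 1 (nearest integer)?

46

Expected survivors = N0 · l_1 = 200 × 0.23 = 46 → 46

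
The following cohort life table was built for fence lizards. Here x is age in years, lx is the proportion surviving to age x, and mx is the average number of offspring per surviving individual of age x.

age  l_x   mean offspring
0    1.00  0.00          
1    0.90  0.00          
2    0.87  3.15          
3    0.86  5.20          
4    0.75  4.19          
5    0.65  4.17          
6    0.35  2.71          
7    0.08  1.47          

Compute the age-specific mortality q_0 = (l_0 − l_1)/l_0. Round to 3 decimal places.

q_0 = (l_0 − l_1) / l_0 = (1 − 0.9) / 1
     = 0.1 / 1 = 0.1 → 0.100

0.100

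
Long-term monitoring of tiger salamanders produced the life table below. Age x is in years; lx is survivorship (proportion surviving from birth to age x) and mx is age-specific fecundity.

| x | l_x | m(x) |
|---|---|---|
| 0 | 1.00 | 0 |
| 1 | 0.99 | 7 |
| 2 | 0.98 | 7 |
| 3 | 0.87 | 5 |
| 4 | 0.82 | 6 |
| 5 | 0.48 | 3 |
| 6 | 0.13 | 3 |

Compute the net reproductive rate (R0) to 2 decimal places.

lx·mx by age: 0, 6.93, 6.86, 4.35, 4.92, 1.44, 0.39
R0 = Σ lx·mx = 24.89 → 24.89

24.89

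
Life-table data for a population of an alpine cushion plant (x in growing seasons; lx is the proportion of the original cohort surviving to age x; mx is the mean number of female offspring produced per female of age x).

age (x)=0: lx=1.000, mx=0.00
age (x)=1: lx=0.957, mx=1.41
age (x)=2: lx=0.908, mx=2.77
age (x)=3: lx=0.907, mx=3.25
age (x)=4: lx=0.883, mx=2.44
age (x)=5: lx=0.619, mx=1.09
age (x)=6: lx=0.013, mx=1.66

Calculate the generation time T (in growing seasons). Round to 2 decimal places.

2.83

lx·mx: 0, 1.34937, 2.51516, 2.94775, 2.15452, 0.67471, 0.02158 → R0 = 9.66309
x·lx·mx: 0, 1.34937, 5.03032, 8.84325, 8.61808, 3.37355, 0.12948 → Σ = 27.34405
T = 27.34405 / 9.66309 = 2.829742… → 2.83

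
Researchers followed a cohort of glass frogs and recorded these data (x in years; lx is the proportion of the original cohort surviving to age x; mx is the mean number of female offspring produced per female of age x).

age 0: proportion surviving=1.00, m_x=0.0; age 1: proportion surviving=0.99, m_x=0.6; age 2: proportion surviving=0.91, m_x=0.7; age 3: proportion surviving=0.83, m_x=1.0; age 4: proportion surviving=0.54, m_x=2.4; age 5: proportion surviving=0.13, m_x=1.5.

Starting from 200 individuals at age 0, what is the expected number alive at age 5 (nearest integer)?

26

Expected survivors = N0 · l_5 = 200 × 0.13 = 26 → 26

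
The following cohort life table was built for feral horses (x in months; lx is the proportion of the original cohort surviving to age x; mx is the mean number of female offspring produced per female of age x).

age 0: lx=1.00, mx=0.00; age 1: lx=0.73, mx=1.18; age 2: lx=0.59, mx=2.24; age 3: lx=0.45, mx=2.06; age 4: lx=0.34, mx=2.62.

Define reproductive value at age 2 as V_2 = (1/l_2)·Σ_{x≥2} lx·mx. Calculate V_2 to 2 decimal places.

5.32

lx·mx for x ≥ 2: 1.3216, 0.927, 0.8908 → sum = 3.1394
V_2 = 3.1394 / l_2 = 3.1394 / 0.59 = 5.321017… → 5.32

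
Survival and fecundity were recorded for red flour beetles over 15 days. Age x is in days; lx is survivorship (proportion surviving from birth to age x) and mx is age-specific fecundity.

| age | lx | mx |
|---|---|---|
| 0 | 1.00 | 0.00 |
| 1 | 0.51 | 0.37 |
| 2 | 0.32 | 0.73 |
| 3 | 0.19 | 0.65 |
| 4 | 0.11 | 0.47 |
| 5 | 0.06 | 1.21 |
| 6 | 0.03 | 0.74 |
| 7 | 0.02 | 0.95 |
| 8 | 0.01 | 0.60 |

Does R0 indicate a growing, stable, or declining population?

R0 = Σ lx·mx = 0 + 0.1887 + 0.2336 + 0.1235 + 0.0517 + 0.0726 + 0.0222 + 0.019 + 0.006 = 0.7173
R0 < 1, so the population is declining.

declining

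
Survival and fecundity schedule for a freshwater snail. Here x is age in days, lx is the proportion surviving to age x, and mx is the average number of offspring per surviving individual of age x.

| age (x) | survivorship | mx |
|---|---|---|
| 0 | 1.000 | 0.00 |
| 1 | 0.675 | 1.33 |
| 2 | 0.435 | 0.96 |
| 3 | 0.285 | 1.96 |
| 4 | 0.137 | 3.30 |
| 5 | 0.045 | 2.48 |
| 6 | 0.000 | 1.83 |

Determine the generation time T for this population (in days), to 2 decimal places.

2.37

lx·mx: 0, 0.89775, 0.4176, 0.5586, 0.4521, 0.1116, 0 → R0 = 2.43765
x·lx·mx: 0, 0.89775, 0.8352, 1.6758, 1.8084, 0.558, 0 → Σ = 5.77515
T = 5.77515 / 2.43765 = 2.369147… → 2.37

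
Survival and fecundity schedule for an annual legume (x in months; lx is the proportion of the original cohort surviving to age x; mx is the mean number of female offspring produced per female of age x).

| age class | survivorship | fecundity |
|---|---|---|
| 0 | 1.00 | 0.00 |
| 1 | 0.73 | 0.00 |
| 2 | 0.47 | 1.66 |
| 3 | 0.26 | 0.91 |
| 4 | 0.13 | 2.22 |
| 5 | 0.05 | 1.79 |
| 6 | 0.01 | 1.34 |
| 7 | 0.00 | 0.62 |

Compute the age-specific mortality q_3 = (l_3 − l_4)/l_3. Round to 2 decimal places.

q_3 = (l_3 − l_4) / l_3 = (0.26 − 0.13) / 0.26
     = 0.13 / 0.26 = 0.5 → 0.50

0.50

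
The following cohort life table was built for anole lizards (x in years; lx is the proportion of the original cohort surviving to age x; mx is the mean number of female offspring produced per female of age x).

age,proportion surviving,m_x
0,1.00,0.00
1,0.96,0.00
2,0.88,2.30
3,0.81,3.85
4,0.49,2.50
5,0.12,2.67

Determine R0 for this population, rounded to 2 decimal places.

6.69

lx·mx by age: 0, 0, 2.024, 3.1185, 1.225, 0.3204
R0 = Σ lx·mx = 6.6879 → 6.69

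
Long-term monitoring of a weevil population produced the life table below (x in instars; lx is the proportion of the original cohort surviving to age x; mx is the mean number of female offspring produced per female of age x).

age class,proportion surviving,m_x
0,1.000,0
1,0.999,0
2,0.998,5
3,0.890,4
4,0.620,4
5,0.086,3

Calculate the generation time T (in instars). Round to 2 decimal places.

lx·mx: 0, 0, 4.99, 3.56, 2.48, 0.258 → R0 = 11.288
x·lx·mx: 0, 0, 9.98, 10.68, 9.92, 1.29 → Σ = 31.87
T = 31.87 / 11.288 = 2.823352… → 2.82

2.82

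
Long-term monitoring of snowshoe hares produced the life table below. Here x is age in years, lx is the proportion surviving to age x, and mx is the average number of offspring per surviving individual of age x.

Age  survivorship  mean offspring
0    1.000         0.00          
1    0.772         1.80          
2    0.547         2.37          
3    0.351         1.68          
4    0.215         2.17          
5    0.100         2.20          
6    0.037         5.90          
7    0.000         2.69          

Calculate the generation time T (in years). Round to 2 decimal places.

2.40

lx·mx: 0, 1.3896, 1.29639, 0.58968, 0.46655, 0.22, 0.2183, 0 → R0 = 4.18052
x·lx·mx: 0, 1.3896, 2.59278, 1.76904, 1.8662, 1.1, 1.3098, 0 → Σ = 10.02742
T = 10.02742 / 4.18052 = 2.398606… → 2.40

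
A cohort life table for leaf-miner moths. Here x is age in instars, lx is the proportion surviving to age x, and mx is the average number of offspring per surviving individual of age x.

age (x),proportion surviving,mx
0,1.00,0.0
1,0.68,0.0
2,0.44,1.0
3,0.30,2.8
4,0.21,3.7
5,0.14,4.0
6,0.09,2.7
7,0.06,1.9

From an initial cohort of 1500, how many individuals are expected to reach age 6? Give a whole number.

135

Expected survivors = N0 · l_6 = 1500 × 0.09 = 135 → 135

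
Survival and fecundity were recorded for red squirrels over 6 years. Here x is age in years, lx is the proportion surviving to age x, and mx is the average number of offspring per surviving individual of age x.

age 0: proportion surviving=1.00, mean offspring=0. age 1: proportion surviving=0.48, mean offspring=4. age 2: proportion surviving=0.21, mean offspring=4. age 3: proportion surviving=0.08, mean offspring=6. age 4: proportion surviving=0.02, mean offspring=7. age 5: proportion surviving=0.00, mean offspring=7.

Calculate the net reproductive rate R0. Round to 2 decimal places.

3.38

lx·mx by age: 0, 1.92, 0.84, 0.48, 0.14, 0
R0 = Σ lx·mx = 3.38 → 3.38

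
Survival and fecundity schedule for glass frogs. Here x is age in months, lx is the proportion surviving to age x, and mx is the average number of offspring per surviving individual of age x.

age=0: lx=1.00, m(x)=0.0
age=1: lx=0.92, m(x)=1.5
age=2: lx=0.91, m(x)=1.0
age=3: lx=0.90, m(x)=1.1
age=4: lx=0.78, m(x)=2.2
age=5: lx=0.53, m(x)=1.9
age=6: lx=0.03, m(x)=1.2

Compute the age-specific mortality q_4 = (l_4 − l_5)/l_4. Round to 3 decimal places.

q_4 = (l_4 − l_5) / l_4 = (0.78 − 0.53) / 0.78
     = 0.25 / 0.78 = 0.320513… → 0.321

0.321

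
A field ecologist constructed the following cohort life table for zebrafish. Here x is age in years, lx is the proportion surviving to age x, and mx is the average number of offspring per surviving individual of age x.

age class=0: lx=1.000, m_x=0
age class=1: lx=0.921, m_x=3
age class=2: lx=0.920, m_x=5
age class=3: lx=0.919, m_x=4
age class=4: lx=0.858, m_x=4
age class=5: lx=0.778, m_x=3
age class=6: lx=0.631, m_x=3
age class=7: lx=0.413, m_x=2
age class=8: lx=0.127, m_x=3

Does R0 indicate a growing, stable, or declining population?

R0 = Σ lx·mx = 0 + 2.763 + 4.6 + 3.676 + 3.432 + 2.334 + 1.893 + 0.826 + 0.381 = 19.905
R0 > 1, so the population is growing.

growing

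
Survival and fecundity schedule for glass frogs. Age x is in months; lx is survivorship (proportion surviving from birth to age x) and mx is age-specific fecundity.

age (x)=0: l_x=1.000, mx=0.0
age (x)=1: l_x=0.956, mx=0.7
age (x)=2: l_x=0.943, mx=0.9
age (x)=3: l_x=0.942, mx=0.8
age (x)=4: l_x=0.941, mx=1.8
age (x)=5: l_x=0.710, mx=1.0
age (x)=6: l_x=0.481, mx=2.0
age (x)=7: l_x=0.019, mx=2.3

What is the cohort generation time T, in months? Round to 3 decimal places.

lx·mx: 0, 0.6692, 0.8487, 0.7536, 1.6938, 0.71, 0.962, 0.0437 → R0 = 5.681
x·lx·mx: 0, 0.6692, 1.6974, 2.2608, 6.7752, 3.55, 5.772, 0.3059 → Σ = 21.0305
T = 21.0305 / 5.681 = 3.701901… → 3.702

3.702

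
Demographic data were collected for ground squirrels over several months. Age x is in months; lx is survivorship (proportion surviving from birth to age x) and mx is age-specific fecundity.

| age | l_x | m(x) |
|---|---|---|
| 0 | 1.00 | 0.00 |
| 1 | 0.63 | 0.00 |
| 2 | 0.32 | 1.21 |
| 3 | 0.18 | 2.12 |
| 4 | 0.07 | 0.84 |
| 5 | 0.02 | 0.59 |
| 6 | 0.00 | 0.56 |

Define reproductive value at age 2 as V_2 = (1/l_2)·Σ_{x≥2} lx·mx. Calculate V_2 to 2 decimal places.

2.62

lx·mx for x ≥ 2: 0.3872, 0.3816, 0.0588, 0.0118, 0 → sum = 0.8394
V_2 = 0.8394 / l_2 = 0.8394 / 0.32 = 2.623125 → 2.62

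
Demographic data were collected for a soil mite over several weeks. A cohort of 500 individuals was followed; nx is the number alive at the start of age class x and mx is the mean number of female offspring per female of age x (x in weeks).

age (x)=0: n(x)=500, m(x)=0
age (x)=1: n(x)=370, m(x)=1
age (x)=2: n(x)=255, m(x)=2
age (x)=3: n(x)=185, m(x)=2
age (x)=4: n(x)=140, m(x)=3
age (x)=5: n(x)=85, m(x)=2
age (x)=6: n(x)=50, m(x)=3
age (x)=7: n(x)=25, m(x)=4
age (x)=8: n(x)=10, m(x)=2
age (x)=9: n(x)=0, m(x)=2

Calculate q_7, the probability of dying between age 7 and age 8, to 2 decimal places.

lx = nx/n0 = nx/500: 1, 0.74, 0.51, 0.37, 0.28, 0.17, 0.1, 0.05, 0.02, 0
q_7 = (l_7 − l_8) / l_7 = (0.05 − 0.02) / 0.05
     = 0.03 / 0.05 = 0.6 → 0.60

0.60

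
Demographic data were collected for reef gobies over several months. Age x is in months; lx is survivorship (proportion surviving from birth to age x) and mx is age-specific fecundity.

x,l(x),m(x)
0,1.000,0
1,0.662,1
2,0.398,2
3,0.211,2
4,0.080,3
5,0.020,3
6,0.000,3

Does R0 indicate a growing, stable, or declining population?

growing

R0 = Σ lx·mx = 0 + 0.662 + 0.796 + 0.422 + 0.24 + 0.06 + 0 = 2.18
R0 > 1, so the population is growing.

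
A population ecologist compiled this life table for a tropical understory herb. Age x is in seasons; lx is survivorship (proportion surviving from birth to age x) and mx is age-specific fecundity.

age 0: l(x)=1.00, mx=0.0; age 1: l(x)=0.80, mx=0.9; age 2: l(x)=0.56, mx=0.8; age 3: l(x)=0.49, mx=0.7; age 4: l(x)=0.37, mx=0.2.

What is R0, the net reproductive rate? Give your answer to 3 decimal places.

1.585

lx·mx by age: 0, 0.72, 0.448, 0.343, 0.074
R0 = Σ lx·mx = 1.585 → 1.585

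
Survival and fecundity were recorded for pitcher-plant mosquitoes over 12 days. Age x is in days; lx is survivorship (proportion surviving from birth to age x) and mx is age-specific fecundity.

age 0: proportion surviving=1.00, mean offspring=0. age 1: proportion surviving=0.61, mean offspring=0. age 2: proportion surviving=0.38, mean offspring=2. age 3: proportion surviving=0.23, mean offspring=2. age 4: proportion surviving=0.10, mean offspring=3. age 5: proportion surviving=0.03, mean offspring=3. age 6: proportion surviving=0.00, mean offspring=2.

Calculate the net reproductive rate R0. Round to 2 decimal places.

lx·mx by age: 0, 0, 0.76, 0.46, 0.3, 0.09, 0
R0 = Σ lx·mx = 1.61 → 1.61

1.61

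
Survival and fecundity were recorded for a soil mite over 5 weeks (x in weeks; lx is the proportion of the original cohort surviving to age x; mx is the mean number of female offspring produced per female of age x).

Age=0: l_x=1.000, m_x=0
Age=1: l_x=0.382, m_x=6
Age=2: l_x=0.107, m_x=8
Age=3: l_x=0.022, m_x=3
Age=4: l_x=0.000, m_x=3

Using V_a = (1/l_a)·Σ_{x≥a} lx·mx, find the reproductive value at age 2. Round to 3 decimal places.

8.617

lx·mx for x ≥ 2: 0.856, 0.066, 0 → sum = 0.922
V_2 = 0.922 / l_2 = 0.922 / 0.107 = 8.616822… → 8.617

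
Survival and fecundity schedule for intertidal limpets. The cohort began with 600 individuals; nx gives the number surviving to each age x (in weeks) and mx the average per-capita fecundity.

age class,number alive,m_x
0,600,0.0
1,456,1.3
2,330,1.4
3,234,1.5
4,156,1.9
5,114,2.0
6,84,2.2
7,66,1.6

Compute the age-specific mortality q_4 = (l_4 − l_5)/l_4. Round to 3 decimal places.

lx = nx/n0 = nx/600: 1, 0.76, 0.55, 0.39, 0.26, 0.19, 0.14, 0.11
q_4 = (l_4 − l_5) / l_4 = (0.26 − 0.19) / 0.26
     = 0.07 / 0.26 = 0.269231… → 0.269

0.269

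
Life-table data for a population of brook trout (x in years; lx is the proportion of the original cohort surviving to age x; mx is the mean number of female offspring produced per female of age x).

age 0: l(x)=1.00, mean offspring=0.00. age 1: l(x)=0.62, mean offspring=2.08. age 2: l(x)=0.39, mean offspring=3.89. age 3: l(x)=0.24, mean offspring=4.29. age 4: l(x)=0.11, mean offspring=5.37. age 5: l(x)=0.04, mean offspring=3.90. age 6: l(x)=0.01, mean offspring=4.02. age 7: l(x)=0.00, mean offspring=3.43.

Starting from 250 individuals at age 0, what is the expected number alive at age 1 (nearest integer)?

Expected survivors = N0 · l_1 = 250 × 0.62 = 155 → 155

155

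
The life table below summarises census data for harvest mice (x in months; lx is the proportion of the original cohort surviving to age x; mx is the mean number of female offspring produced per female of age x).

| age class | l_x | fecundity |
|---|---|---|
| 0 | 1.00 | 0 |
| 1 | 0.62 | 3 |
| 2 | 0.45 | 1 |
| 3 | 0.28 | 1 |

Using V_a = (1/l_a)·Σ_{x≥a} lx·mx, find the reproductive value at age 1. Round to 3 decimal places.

4.177

lx·mx for x ≥ 1: 1.86, 0.45, 0.28 → sum = 2.59
V_1 = 2.59 / l_1 = 2.59 / 0.62 = 4.177419… → 4.177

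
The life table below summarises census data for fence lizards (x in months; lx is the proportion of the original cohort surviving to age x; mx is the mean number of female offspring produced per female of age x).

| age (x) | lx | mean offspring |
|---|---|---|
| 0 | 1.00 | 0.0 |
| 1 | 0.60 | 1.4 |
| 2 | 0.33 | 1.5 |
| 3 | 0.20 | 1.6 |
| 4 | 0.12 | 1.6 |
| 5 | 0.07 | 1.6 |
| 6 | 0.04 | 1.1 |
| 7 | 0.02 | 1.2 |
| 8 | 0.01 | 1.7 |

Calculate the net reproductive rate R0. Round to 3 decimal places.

lx·mx by age: 0, 0.84, 0.495, 0.32, 0.192, 0.112, 0.044, 0.024, 0.017
R0 = Σ lx·mx = 2.044 → 2.044

2.044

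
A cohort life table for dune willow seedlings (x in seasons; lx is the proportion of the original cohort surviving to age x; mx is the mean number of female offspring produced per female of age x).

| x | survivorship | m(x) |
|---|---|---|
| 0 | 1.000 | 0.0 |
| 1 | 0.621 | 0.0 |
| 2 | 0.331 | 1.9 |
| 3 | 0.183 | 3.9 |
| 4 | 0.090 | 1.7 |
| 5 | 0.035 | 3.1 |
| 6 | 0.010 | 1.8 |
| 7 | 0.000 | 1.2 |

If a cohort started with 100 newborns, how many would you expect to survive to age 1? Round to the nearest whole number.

62

Expected survivors = N0 · l_1 = 100 × 0.621 = 62.1 → 62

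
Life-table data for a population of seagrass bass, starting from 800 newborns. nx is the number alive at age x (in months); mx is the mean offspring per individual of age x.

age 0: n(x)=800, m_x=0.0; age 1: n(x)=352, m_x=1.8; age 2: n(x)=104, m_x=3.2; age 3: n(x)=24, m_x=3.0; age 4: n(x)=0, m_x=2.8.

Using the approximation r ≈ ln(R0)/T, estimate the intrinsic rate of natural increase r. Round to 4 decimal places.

lx = nx/n0 = nx/800: 1, 0.44, 0.13, 0.03, 0
R0 = Σ lx·mx = 0 + 0.792 + 0.416 + 0.09 + 0 = 1.298
Σ x·lx·mx = 1.894; T = 1.894/1.298 = 1.45917…
r ≈ ln(R0)/T = ln(1.298)/1.45917… = 0.178749… → 0.1787

0.1787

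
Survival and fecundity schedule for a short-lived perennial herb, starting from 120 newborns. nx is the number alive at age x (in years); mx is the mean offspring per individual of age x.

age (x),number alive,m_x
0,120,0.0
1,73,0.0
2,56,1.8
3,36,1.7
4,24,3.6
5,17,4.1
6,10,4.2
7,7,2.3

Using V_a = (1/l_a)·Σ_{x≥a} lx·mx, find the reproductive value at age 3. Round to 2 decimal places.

lx = nx/n0 = nx/120: 1, 0.60833…, 0.46667…, 0.3, 0.2, 0.14167…, 0.08333…, 0.05833…
lx·mx for x ≥ 3: 0.51, 0.72, 0.580833…, 0.35…, 0.134167… → sum = 2.295…
V_3 = 2.295… / l_3 = 2.295… / 0.3 = 7.65… → 7.65

7.65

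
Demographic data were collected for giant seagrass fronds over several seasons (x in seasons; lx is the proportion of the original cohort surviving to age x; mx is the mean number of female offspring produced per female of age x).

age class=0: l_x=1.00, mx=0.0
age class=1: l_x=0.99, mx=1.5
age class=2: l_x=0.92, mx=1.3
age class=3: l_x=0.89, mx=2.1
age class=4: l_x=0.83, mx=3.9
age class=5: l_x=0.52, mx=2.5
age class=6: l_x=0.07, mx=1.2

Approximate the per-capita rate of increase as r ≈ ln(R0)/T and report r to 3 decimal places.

0.690

R0 = Σ lx·mx = 0 + 1.485 + 1.196 + 1.869 + 3.237 + 1.3 + 0.084 = 9.171
Σ x·lx·mx = 29.436; T = 29.436/9.171 = 3.20968…
r ≈ ln(R0)/T = ln(9.171)/3.20968… = 0.69043… → 0.690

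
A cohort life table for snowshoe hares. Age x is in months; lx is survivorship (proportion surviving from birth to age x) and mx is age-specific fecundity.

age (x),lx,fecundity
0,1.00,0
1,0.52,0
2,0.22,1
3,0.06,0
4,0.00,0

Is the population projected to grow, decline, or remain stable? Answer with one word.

R0 = Σ lx·mx = 0 + 0 + 0.22 + 0 + 0 = 0.22
R0 < 1, so the population is declining.

declining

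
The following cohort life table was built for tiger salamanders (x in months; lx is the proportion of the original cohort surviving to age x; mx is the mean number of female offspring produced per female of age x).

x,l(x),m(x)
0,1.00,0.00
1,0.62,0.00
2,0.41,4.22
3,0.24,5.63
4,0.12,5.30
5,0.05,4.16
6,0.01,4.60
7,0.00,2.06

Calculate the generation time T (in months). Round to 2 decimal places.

lx·mx: 0, 0, 1.7302, 1.3512, 0.636, 0.208, 0.046, 0 → R0 = 3.9714
x·lx·mx: 0, 0, 3.4604, 4.0536, 2.544, 1.04, 0.276, 0 → Σ = 11.374
T = 11.374 / 3.9714 = 2.863977… → 2.86

2.86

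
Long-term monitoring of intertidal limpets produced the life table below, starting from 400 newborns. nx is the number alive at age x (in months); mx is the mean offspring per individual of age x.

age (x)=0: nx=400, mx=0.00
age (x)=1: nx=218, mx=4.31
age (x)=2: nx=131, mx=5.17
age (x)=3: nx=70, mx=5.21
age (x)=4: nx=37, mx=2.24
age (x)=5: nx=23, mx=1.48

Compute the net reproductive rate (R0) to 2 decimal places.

lx = nx/n0 = nx/400: 1, 0.545, 0.3275, 0.175, 0.0925, 0.0575
lx·mx by age: 0, 2.34895, 1.693175, 0.91175, 0.2072, 0.0851
R0 = Σ lx·mx = 5.246175 → 5.25

5.25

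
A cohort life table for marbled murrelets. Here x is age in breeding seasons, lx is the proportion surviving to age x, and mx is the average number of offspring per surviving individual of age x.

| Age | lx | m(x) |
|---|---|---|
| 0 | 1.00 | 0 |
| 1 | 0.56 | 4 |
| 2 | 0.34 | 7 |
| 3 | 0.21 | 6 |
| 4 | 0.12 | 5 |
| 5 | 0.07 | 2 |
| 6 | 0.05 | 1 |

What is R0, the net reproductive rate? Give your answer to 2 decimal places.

6.67

lx·mx by age: 0, 2.24, 2.38, 1.26, 0.6, 0.14, 0.05
R0 = Σ lx·mx = 6.67 → 6.67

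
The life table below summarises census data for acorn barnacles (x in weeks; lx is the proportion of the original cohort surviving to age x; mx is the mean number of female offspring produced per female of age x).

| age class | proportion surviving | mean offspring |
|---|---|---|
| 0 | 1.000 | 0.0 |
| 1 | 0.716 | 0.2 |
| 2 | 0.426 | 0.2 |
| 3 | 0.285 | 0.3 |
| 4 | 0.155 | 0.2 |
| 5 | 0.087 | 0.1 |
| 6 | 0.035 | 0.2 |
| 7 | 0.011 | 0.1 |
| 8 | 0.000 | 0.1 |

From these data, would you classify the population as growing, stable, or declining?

R0 = Σ lx·mx = 0 + 0.1432 + 0.0852 + 0.0855 + 0.031 + 0.0087 + 0.007 + 0.0011 + 0 = 0.3617
R0 < 1, so the population is declining.

declining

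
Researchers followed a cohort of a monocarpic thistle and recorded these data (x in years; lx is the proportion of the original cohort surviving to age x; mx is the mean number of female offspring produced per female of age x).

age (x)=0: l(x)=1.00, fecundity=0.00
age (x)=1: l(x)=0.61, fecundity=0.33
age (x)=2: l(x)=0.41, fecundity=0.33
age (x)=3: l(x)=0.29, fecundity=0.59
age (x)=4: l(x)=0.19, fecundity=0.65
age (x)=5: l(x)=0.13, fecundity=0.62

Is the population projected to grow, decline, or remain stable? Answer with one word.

declining

R0 = Σ lx·mx = 0 + 0.2013 + 0.1353 + 0.1711 + 0.1235 + 0.0806 = 0.7118
R0 < 1, so the population is declining.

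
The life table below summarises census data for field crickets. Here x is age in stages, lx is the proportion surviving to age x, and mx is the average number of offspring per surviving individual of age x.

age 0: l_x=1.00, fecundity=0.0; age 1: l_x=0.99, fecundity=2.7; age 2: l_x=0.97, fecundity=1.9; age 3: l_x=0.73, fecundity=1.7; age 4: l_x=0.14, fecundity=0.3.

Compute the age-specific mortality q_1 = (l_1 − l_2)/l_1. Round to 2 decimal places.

0.02

q_1 = (l_1 − l_2) / l_1 = (0.99 − 0.97) / 0.99
     = 0.02 / 0.99 = 0.020202… → 0.02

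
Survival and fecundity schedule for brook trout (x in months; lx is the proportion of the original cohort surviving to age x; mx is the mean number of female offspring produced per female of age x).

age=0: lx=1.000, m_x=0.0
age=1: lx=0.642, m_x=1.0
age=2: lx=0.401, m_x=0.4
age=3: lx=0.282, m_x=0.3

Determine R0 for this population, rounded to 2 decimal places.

0.89

lx·mx by age: 0, 0.642, 0.1604, 0.0846
R0 = Σ lx·mx = 0.887 → 0.89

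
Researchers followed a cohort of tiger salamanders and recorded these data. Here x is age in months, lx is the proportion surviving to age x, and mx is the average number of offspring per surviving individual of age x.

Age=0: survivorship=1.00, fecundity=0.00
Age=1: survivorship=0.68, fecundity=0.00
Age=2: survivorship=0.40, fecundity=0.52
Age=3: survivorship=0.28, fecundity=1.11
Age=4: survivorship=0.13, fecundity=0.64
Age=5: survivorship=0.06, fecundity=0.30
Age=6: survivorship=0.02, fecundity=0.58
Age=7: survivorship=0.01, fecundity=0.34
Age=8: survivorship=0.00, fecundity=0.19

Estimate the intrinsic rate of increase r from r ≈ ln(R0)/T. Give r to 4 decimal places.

-0.1547

R0 = Σ lx·mx = 0 + 0 + 0.208 + 0.3108 + 0.0832 + 0.018 + 0.0116 + 0.0034 + 0 = 0.635
Σ x·lx·mx = 1.8646; T = 1.8646/0.635 = 2.93638…
r ≈ ln(R0)/T = ln(0.635)/2.93638… = -0.154657… → -0.1547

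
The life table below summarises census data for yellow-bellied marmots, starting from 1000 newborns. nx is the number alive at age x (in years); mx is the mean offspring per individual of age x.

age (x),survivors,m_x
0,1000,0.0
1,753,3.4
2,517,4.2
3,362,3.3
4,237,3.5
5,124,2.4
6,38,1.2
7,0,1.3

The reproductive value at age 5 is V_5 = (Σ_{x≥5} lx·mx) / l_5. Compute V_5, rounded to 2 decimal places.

lx = nx/n0 = nx/1000: 1, 0.753, 0.517, 0.362, 0.237, 0.124, 0.038, 0
lx·mx for x ≥ 5: 0.2976, 0.0456, 0 → sum = 0.3432
V_5 = 0.3432 / l_5 = 0.3432 / 0.124 = 2.767742… → 2.77

2.77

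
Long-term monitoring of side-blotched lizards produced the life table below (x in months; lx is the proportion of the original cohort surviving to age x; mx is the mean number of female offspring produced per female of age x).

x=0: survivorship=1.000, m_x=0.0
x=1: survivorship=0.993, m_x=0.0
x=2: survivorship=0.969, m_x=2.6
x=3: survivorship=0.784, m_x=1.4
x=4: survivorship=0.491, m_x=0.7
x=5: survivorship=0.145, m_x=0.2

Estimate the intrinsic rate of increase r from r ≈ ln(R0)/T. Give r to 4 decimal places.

0.5604

R0 = Σ lx·mx = 0 + 0 + 2.5194 + 1.0976 + 0.3437 + 0.029 = 3.9897
Σ x·lx·mx = 9.8514; T = 9.8514/3.9897 = 2.46921…
r ≈ ln(R0)/T = ln(3.9897)/2.46921… = 0.560389… → 0.5604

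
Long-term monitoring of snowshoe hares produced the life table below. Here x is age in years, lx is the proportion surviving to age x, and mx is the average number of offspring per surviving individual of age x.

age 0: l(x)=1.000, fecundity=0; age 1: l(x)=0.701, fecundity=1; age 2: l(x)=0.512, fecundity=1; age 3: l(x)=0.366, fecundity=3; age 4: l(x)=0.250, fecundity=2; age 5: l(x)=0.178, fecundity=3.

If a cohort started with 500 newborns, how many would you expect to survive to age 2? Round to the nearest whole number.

256

Expected survivors = N0 · l_2 = 500 × 0.512 = 256 → 256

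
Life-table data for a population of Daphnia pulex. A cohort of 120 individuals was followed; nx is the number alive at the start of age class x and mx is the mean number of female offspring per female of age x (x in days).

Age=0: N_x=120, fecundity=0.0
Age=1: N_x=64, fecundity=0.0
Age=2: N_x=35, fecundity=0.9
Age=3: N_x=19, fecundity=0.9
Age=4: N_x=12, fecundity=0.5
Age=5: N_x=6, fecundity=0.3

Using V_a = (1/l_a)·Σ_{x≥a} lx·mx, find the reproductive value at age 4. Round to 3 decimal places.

0.650

lx = nx/n0 = nx/120: 1, 0.53333…, 0.29167…, 0.15833…, 0.1, 0.05
lx·mx for x ≥ 4: 0.05, 0.015 → sum = 0.065
V_4 = 0.065 / l_4 = 0.065 / 0.1 = 0.65 → 0.650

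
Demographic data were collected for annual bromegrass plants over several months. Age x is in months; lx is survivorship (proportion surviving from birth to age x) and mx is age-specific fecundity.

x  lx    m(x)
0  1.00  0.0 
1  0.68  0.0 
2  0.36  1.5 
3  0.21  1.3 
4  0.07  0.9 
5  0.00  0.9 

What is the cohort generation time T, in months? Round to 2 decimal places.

2.46

lx·mx: 0, 0, 0.54, 0.273, 0.063, 0 → R0 = 0.876
x·lx·mx: 0, 0, 1.08, 0.819, 0.252, 0 → Σ = 2.151
T = 2.151 / 0.876 = 2.455479… → 2.46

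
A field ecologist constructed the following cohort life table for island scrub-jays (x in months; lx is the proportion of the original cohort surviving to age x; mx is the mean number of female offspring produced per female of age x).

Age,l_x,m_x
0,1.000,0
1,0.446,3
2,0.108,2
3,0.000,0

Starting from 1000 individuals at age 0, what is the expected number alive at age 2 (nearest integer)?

108

Expected survivors = N0 · l_2 = 1000 × 0.108 = 108 → 108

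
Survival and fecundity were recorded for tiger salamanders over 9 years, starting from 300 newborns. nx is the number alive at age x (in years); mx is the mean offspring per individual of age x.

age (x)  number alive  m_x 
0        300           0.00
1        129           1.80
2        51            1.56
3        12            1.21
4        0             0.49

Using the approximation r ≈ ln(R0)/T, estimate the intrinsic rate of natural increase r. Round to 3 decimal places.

0.063

lx = nx/n0 = nx/300: 1, 0.43, 0.17, 0.04, 0
R0 = Σ lx·mx = 0 + 0.774 + 0.2652 + 0.0484 + 0 = 1.0876
Σ x·lx·mx = 1.4496; T = 1.4496/1.0876 = 1.33284…
r ≈ ln(R0)/T = ln(1.0876)/1.33284… = 0.063… → 0.063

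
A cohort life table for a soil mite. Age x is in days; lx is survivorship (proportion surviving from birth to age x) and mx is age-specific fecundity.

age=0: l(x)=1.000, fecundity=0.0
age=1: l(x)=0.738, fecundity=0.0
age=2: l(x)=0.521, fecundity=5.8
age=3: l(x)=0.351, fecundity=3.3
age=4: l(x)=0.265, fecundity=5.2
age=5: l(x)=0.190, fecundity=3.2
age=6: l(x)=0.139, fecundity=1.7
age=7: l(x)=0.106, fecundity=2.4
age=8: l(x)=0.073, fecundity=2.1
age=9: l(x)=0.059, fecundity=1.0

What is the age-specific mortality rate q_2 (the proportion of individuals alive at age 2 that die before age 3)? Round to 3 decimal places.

q_2 = (l_2 − l_3) / l_2 = (0.521 − 0.351) / 0.521
     = 0.17 / 0.521 = 0.326296… → 0.326

0.326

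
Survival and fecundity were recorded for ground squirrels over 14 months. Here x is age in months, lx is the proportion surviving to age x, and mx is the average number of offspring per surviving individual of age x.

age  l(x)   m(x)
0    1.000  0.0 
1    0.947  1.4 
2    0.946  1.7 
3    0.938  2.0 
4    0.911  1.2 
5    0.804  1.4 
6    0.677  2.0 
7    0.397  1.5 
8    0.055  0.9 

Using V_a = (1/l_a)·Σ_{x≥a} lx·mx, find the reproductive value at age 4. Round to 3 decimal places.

lx·mx for x ≥ 4: 1.0932, 1.1256, 1.354, 0.5955, 0.0495 → sum = 4.2178
V_4 = 4.2178 / l_4 = 4.2178 / 0.911 = 4.629857… → 4.630

4.630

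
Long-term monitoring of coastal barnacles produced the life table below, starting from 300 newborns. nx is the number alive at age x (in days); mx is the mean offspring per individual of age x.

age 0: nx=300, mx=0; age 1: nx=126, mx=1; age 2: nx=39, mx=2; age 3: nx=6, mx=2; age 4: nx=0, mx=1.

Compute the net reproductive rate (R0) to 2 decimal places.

0.72

lx = nx/n0 = nx/300: 1, 0.42, 0.13, 0.02, 0
lx·mx by age: 0, 0.42, 0.26, 0.04, 0
R0 = Σ lx·mx = 0.72 → 0.72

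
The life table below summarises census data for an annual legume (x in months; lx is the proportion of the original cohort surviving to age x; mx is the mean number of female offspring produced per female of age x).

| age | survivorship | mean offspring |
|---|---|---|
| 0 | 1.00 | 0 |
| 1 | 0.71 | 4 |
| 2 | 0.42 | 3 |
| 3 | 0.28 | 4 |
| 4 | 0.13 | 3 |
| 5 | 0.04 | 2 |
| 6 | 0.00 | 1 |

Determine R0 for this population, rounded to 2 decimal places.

lx·mx by age: 0, 2.84, 1.26, 1.12, 0.39, 0.08, 0
R0 = Σ lx·mx = 5.69 → 5.69

5.69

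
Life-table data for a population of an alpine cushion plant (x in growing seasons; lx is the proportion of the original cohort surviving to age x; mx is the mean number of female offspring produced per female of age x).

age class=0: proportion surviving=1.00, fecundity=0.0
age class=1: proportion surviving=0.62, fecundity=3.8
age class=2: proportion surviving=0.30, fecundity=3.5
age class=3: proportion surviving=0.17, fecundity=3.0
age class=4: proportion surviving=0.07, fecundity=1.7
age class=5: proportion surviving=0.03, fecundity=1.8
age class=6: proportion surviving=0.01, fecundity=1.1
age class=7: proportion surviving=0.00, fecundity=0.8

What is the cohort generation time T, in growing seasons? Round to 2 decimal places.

lx·mx: 0, 2.356, 1.05, 0.51, 0.119, 0.054, 0.011, 0 → R0 = 4.1
x·lx·mx: 0, 2.356, 2.1, 1.53, 0.476, 0.27, 0.066, 0 → Σ = 6.798
T = 6.798 / 4.1 = 1.658049… → 1.66

1.66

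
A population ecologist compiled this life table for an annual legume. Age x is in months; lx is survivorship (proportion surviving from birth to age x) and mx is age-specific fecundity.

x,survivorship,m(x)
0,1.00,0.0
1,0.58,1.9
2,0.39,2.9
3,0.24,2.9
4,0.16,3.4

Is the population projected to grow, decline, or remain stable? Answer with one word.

growing

R0 = Σ lx·mx = 0 + 1.102 + 1.131 + 0.696 + 0.544 = 3.473
R0 > 1, so the population is growing.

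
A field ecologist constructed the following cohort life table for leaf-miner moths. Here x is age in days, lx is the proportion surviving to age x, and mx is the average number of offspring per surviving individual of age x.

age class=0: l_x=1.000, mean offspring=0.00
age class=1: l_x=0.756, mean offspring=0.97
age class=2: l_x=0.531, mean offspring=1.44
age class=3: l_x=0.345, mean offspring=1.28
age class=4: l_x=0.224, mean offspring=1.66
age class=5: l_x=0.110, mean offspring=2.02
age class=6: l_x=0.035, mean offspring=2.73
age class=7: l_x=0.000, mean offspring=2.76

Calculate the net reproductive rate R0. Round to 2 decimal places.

2.63

lx·mx by age: 0, 0.73332, 0.76464, 0.4416, 0.37184, 0.2222, 0.09555, 0
R0 = Σ lx·mx = 2.62915 → 2.63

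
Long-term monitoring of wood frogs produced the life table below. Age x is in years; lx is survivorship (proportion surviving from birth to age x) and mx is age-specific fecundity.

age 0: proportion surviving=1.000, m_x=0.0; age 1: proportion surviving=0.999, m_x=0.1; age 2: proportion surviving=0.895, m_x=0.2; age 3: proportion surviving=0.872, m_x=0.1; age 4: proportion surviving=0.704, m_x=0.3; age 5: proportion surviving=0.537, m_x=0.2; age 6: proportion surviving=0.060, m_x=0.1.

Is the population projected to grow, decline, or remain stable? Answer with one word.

declining

R0 = Σ lx·mx = 0 + 0.0999 + 0.179 + 0.0872 + 0.2112 + 0.1074 + 0.006 = 0.6907
R0 < 1, so the population is declining.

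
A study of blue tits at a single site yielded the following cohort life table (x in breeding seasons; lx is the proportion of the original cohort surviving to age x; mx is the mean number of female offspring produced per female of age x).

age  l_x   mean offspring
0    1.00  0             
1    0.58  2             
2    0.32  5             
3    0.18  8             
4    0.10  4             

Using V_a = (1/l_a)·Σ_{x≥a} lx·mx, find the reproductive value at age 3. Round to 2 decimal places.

lx·mx for x ≥ 3: 1.44, 0.4 → sum = 1.84
V_3 = 1.84 / l_3 = 1.84 / 0.18 = 10.222222… → 10.22

10.22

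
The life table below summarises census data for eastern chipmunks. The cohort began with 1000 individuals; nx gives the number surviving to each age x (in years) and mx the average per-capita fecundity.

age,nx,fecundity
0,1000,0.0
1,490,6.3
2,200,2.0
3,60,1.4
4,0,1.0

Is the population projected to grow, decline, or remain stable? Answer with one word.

lx = nx/n0 = nx/1000: 1, 0.49, 0.2, 0.06, 0
R0 = Σ lx·mx = 0 + 3.087 + 0.4 + 0.084 + 0 = 3.571
R0 > 1, so the population is growing.

growing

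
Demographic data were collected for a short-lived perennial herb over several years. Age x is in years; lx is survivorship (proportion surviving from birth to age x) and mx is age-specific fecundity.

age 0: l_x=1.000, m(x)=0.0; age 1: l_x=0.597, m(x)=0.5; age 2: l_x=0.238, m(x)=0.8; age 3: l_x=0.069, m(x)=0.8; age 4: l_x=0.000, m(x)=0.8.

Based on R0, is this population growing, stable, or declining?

declining

R0 = Σ lx·mx = 0 + 0.2985 + 0.1904 + 0.0552 + 0 = 0.5441
R0 < 1, so the population is declining.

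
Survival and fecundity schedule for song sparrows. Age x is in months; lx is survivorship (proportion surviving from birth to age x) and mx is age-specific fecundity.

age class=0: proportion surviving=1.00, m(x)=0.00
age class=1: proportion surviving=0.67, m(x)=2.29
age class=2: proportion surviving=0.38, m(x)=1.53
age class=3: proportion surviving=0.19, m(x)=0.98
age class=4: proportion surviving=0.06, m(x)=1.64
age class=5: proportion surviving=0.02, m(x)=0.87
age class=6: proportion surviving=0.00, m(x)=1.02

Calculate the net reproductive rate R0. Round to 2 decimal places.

2.42

lx·mx by age: 0, 1.5343, 0.5814, 0.1862, 0.0984, 0.0174, 0
R0 = Σ lx·mx = 2.4177 → 2.42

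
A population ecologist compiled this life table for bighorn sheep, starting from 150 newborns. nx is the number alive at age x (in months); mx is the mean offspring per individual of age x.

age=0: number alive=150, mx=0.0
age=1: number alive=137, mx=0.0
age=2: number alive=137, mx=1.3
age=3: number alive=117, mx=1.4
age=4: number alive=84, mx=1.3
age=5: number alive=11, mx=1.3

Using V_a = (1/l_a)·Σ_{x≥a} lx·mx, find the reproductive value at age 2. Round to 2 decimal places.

lx = nx/n0 = nx/150: 1, 0.91333…, 0.91333…, 0.78, 0.56, 0.07333…
lx·mx for x ≥ 2: 1.187333…, 1.092, 0.728, 0.095333… → sum = 3.102667…
V_2 = 3.102667… / l_2 = 3.102667… / 0.913333… = 3.39708… → 3.40

3.40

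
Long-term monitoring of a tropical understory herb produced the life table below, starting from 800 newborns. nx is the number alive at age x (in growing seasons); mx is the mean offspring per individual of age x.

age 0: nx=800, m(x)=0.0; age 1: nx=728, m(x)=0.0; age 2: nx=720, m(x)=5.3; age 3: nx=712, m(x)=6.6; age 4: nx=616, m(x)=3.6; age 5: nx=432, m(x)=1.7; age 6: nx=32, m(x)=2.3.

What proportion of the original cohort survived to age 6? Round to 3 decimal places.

0.040

l_6 = n_6/n_0 = 32/800 = 0.04 → 0.040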